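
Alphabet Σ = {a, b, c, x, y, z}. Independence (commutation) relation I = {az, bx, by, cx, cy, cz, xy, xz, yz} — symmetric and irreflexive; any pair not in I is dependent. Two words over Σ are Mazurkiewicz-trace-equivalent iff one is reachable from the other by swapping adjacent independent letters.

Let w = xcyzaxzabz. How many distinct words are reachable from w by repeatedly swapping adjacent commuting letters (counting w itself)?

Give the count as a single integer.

168

#0=x has no predecessor
#1=c has no predecessor
#2=y has no predecessor
#3=z has no predecessor
#4=a depends on [0:x, 1:c, 2:y]
#5=x depends on [4:a]
#6=z depends on [3:z]
#7=a depends on [5:x]
#8=b depends on [6:z, 7:a]
#9=z depends on [8:b]
sources: [0:x, 1:c, 2:y, 3:z]
N(rest) = Σ N(rest − s) over sources s of rest; N(one piece) = 1:
  size 1 → [9]=1
  size 2 → [8,9]=1
  size 3 → [6,8,9]=1  [7,8,9]=1
  size 4 → [3,6,8,9]=1  [5,7,8,9]=1  [6,7,8,9]=2
  size 5 → [3,6,7,8,9]=3  [4,5,7,8,9]=1  [5,6,7,8,9]=3
  size 6 → [0,4,5,7,8,9]=1  [1,4,5,7,8,9]=1  [2,4,5,7,8,9]=1  [3,5,6,7,8,9]=6  [4,5,6,7,8,9]=4
  size 7 → [0,1,4,5,7,8,9]=2  [0,2,4,5,7,8,9]=2  [0,4,5,6,7,8,9]=5  [1,2,4,5,7,8,9]=2  [1,4,5,6,7,8,9]=5  [2,4,5,6,7,8,9]=5  [3,4,5,6,7,8,9]=10
  size 8 → [0,1,2,4,5,7,8,9]=6  [0,1,4,5,6,7,8,9]=12  [0,2,4,5,6,7,8,9]=12  [0,3,4,5,6,7,8,9]=15  [1,2,4,5,6,7,8,9]=12  [1,3,4,5,6,7,8,9]=15  [2,3,4,5,6,7,8,9]=15
  first=0(x) contributes 42
  first=1(c) contributes 42
  first=2(y) contributes 42
  first=3(z) contributes 42
|[w]| = 168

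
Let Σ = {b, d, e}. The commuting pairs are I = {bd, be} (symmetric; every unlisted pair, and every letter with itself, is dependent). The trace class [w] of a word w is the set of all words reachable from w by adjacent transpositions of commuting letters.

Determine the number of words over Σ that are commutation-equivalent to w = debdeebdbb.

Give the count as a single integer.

0(d) covers ∅
1(e) covers 0:d
2(b) covers ∅
3(d) covers 1:e
4(e) covers 3:d
5(e) covers 4:e
6(b) covers 2:b
7(d) covers 5:e
8(b) covers 6:b
9(b) covers 8:b
floor of heap: 0:d, 2:b
completions by unplaced set U, small U first (add the entries for U minus each lowest piece of U):
  |U|=1: {7}:1  {9}:1
  |U|=2: {5,7}:1  {7,9}:2  {8,9}:1
  |U|=3: {4,5,7}:1  {5,7,9}:3  {6,8,9}:1  {7,8,9}:3
  |U|=4: {2,6,8,9}:1  {3,4,5,7}:1  {4,5,7,9}:4  {5,7,8,9}:6  {6,7,8,9}:4
  |U|=5: {1,3,4,5,7}:1  {2,6,7,8,9}:5  {3,4,5,7,9}:5  {4,5,7,8,9}:10  {5,6,7,8,9}:10
  |U|=6: {0,1,3,4,5,7}:1  {1,3,4,5,7,9}:6  {2,5,6,7,8,9}:15  {3,4,5,7,8,9}:15  {4,5,6,7,8,9}:20
  |U|=7: {0,1,3,4,5,7,9}:7  {1,3,4,5,7,8,9}:21  {2,4,5,6,7,8,9}:35  {3,4,5,6,7,8,9}:35
  |U|=8: {0,1,3,4,5,7,8,9}:28  {1,3,4,5,6,7,8,9}:56  {2,3,4,5,6,7,8,9}:70
  start at 0(d): 126
  start at 2(b): 84
sum over floor = 210

210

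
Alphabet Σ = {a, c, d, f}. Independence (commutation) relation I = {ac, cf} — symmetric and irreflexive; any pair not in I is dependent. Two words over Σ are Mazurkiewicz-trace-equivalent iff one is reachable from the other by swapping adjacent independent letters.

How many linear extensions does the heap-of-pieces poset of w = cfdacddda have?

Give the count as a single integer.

0(c) covers ∅
1(f) covers ∅
2(d) covers 0:c, 1:f
3(a) covers 2:d
4(c) covers 2:d
5(d) covers 3:a, 4:c
6(d) covers 5:d
7(d) covers 6:d
8(a) covers 7:d
floor of heap: 0:c, 1:f
completions by unplaced set U, small U first (add the entries for U minus each lowest piece of U):
  |U|=1: {8}:1
  |U|=2: {7,8}:1
  |U|=3: {6,7,8}:1
  |U|=4: {5,6,7,8}:1
  |U|=5: {3,5,6,7,8}:1  {4,5,6,7,8}:1
  |U|=6: {3,4,5,6,7,8}:2
  |U|=7: {2,3,4,5,6,7,8}:2
  start at 0(c): 2
  start at 1(f): 2
sum over floor = 4

4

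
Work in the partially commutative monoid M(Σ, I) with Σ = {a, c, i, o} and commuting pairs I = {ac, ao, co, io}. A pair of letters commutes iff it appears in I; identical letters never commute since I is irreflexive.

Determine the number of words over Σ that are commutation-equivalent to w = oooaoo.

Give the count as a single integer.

#0=o has no predecessor
#1=o depends on [0:o]
#2=o depends on [1:o]
#3=a has no predecessor
#4=o depends on [2:o]
#5=o depends on [4:o]
sources: [0:o, 3:a]
N(rest) = Σ N(rest − s) over sources s of rest; N(one piece) = 1:
  size 1 → [3]=1  [5]=1
  size 2 → [3,5]=2  [4,5]=1
  size 3 → [2,4,5]=1  [3,4,5]=3
  size 4 → [1,2,4,5]=1  [2,3,4,5]=4
  first=0(o) contributes 5
  first=3(a) contributes 1
|[w]| = 6

6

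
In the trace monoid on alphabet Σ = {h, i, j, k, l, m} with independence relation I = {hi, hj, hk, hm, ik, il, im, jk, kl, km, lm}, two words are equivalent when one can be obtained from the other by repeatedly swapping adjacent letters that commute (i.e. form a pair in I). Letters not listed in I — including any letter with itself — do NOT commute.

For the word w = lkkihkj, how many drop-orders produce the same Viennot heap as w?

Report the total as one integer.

drop 0:l onto floor
drop 1:k onto floor
drop 2:k onto {1:k}
drop 3:i onto floor
drop 4:h onto {0:l}
drop 5:k onto {2:k}
drop 6:j onto {0:l, 3:i}
ground layer = {0:l, 1:k, 3:i}
drop-orders for the pieces not yet dropped (sum over which currently-grounded one goes next):
  1 to go: {4} 1  {5} 1  {6} 1
  2 to go: {2,5} 1  {3,6} 1  {4,5} 2  {4,6} 2  {5,6} 2
  3 to go: {0,4,6} 2  {1,2,5} 1  {2,4,5} 3  {2,5,6} 3  {3,4,6} 3  {3,5,6} 3  {4,5,6} 6
  4 to go: {0,3,4,6} 5  {0,4,5,6} 8  {1,2,4,5} 4  {1,2,5,6} 4  {2,3,5,6} 6  {2,4,5,6} 12  {3,4,5,6} 12
  5 to go: {0,2,4,5,6} 20  {0,3,4,5,6} 25  {1,2,3,5,6} 10  {1,2,4,5,6} 20  {2,3,4,5,6} 30
  if 0:l drops first: 60 orders
  if 1:k drops first: 75 orders
  if 3:i drops first: 40 orders
heap linearizations: 175

175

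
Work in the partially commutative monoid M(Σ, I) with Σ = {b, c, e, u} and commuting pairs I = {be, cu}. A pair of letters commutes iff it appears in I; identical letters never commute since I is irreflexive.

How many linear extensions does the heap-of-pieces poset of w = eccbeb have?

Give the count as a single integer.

#0=e has no predecessor
#1=c depends on [0:e]
#2=c depends on [1:c]
#3=b depends on [2:c]
#4=e depends on [2:c]
#5=b depends on [3:b]
sources: [0:e]
N(rest) = Σ N(rest − s) over sources s of rest; N(one piece) = 1:
  size 1 → [4]=1  [5]=1
  size 2 → [3,5]=1  [4,5]=2
  size 3 → [3,4,5]=3
  size 4 → [2,3,4,5]=3
  first=0(e) contributes 3

3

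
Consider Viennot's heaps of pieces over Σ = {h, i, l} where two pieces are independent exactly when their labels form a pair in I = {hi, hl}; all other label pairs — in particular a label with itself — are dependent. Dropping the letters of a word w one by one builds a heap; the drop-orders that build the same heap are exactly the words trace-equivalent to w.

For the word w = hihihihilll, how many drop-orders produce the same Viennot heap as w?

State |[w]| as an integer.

#0=h has no predecessor
#1=i has no predecessor
#2=h depends on [0:h]
#3=i depends on [1:i]
#4=h depends on [2:h]
#5=i depends on [3:i]
#6=h depends on [4:h]
#7=i depends on [5:i]
#8=l depends on [7:i]
#9=l depends on [8:l]
#10=l depends on [9:l]
sources: [0:h, 1:i]
N(rest) = Σ N(rest − s) over sources s of rest; N(one piece) = 1:
  size 1 → [6]=1  [10]=1
  size 2 → [4,6]=1  [6,10]=2  [9,10]=1
  size 3 → [2,4,6]=1  [4,6,10]=3  [6,9,10]=3  [8,9,10]=1
  size 4 → [0,2,4,6]=1  [2,4,6,10]=4  [4,6,9,10]=6  [6,8,9,10]=4  [7,8,9,10]=1
  size 5 → [0,2,4,6,10]=5  [2,4,6,9,10]=10  [4,6,8,9,10]=10  [5,7,8,9,10]=1  [6,7,8,9,10]=5
  size 6 → [0,2,4,6,9,10]=15  [2,4,6,8,9,10]=20  [3,5,7,8,9,10]=1  [4,6,7,8,9,10]=15  [5,6,7,8,9,10]=6
  size 7 → [0,2,4,6,8,9,10]=35  [1,3,5,7,8,9,10]=1  [2,4,6,7,8,9,10]=35  [3,5,6,7,8,9,10]=7  [4,5,6,7,8,9,10]=21
  size 8 → [0,2,4,6,7,8,9,10]=70  [1,3,5,6,7,8,9,10]=8  [2,4,5,6,7,8,9,10]=56  [3,4,5,6,7,8,9,10]=28
  size 9 → [0,2,4,5,6,7,8,9,10]=126  [1,3,4,5,6,7,8,9,10]=36  [2,3,4,5,6,7,8,9,10]=84
  first=0(h) contributes 120
  first=1(i) contributes 210
|[w]| = 330

330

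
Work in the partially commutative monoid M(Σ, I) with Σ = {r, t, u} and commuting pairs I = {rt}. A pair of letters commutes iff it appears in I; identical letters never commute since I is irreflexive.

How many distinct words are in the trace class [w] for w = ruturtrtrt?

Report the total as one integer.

#0=r has no predecessor
#1=u depends on [0:r]
#2=t depends on [1:u]
#3=u depends on [2:t]
#4=r depends on [3:u]
#5=t depends on [3:u]
#6=r depends on [4:r]
#7=t depends on [5:t]
#8=r depends on [6:r]
#9=t depends on [7:t]
sources: [0:r]
N(rest) = Σ N(rest − s) over sources s of rest; N(one piece) = 1:
  size 1 → [8]=1  [9]=1
  size 2 → [6,8]=1  [7,9]=1  [8,9]=2
  size 3 → [4,6,8]=1  [5,7,9]=1  [6,8,9]=3  [7,8,9]=3
  size 4 → [4,6,8,9]=4  [5,7,8,9]=4  [6,7,8,9]=6
  size 5 → [4,6,7,8,9]=10  [5,6,7,8,9]=10
  size 6 → [4,5,6,7,8,9]=20
  size 7 → [3,4,5,6,7,8,9]=20
  size 8 → [2,3,4,5,6,7,8,9]=20
  first=0(r) contributes 20

20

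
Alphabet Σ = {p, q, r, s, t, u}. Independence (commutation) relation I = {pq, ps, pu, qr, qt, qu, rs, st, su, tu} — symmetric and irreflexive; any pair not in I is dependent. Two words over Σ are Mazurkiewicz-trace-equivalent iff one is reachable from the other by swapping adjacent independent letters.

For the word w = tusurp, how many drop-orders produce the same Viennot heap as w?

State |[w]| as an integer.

18

0(t) covers ∅
1(u) covers ∅
2(s) covers ∅
3(u) covers 1:u
4(r) covers 0:t, 3:u
5(p) covers 4:r
floor of heap: 0:t, 1:u, 2:s
completions by unplaced set U, small U first (add the entries for U minus each lowest piece of U):
  |U|=1: {2}:1  {5}:1
  |U|=2: {2,5}:2  {4,5}:1
  |U|=3: {0,4,5}:1  {2,4,5}:3  {3,4,5}:1
  |U|=4: {0,2,4,5}:4  {0,3,4,5}:2  {1,3,4,5}:1  {2,3,4,5}:4
  start at 0(t): 5
  start at 1(u): 10
  start at 2(s): 3
sum over floor = 18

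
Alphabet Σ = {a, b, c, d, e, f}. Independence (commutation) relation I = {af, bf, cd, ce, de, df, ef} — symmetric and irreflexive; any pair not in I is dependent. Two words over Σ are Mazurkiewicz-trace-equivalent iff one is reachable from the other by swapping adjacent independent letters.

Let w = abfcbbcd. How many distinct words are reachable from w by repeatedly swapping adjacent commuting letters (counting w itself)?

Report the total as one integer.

#0=a has no predecessor
#1=b depends on [0:a]
#2=f has no predecessor
#3=c depends on [1:b, 2:f]
#4=b depends on [3:c]
#5=b depends on [4:b]
#6=c depends on [5:b]
#7=d depends on [5:b]
sources: [0:a, 2:f]
N(rest) = Σ N(rest − s) over sources s of rest; N(one piece) = 1:
  size 1 → [6]=1  [7]=1
  size 2 → [6,7]=2
  size 3 → [5,6,7]=2
  size 4 → [4,5,6,7]=2
  size 5 → [3,4,5,6,7]=2
  size 6 → [1,3,4,5,6,7]=2  [2,3,4,5,6,7]=2
  first=0(a) contributes 4
  first=2(f) contributes 2
|[w]| = 6

6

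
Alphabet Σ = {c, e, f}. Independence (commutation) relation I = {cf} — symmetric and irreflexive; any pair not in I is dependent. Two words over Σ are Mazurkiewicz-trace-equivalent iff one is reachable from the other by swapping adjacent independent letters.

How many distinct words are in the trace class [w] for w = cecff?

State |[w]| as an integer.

drop 0:c onto floor
drop 1:e onto {0:c}
drop 2:c onto {1:e}
drop 3:f onto {1:e}
drop 4:f onto {3:f}
ground layer = {0:c}
drop-orders for the pieces not yet dropped (sum over which currently-grounded one goes next):
  1 to go: {2} 1  {4} 1
  2 to go: {2,4} 2  {3,4} 1
  3 to go: {2,3,4} 3
  if 0:c drops first: 3 orders

3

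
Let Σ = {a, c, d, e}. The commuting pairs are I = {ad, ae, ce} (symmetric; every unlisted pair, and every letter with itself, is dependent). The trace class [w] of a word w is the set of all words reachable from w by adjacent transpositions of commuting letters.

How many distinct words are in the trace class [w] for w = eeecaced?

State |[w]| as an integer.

drop 0:e onto floor
drop 1:e onto {0:e}
drop 2:e onto {1:e}
drop 3:c onto floor
drop 4:a onto {3:c}
drop 5:c onto {4:a}
drop 6:e onto {2:e}
drop 7:d onto {5:c, 6:e}
ground layer = {0:e, 3:c}
drop-orders for the pieces not yet dropped (sum over which currently-grounded one goes next):
  1 to go: {7} 1
  2 to go: {5,7} 1  {6,7} 1
  3 to go: {2,6,7} 1  {4,5,7} 1  {5,6,7} 2
  4 to go: {1,2,6,7} 1  {2,5,6,7} 3  {3,4,5,7} 1  {4,5,6,7} 3
  5 to go: {0,1,2,6,7} 1  {1,2,5,6,7} 4  {2,4,5,6,7} 6  {3,4,5,6,7} 4
  6 to go: {0,1,2,5,6,7} 5  {1,2,4,5,6,7} 10  {2,3,4,5,6,7} 10
  if 0:e drops first: 20 orders
  if 3:c drops first: 15 orders
heap linearizations: 35

35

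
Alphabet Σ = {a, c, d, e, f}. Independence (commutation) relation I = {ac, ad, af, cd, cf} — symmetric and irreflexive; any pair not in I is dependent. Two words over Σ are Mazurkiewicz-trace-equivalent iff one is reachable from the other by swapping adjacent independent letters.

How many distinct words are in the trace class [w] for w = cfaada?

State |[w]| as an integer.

60

0(c) covers ∅
1(f) covers ∅
2(a) covers ∅
3(a) covers 2:a
4(d) covers 1:f
5(a) covers 3:a
floor of heap: 0:c, 1:f, 2:a
completions by unplaced set U, small U first (add the entries for U minus each lowest piece of U):
  |U|=1: {0}:1  {4}:1  {5}:1
  |U|=2: {0,4}:2  {0,5}:2  {1,4}:1  {3,5}:1  {4,5}:2
  |U|=3: {0,1,4}:3  {0,3,5}:3  {0,4,5}:6  {1,4,5}:3  {2,3,5}:1  {3,4,5}:3
  |U|=4: {0,1,4,5}:12  {0,2,3,5}:4  {0,3,4,5}:12  {1,3,4,5}:6  {2,3,4,5}:4
  start at 0(c): 10
  start at 1(f): 20
  start at 2(a): 30
sum over floor = 60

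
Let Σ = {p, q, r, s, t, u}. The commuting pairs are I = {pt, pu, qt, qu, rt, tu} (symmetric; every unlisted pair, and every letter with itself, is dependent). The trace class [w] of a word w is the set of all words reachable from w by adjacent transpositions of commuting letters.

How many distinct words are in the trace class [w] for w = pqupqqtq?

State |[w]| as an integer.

56

#0=p has no predecessor
#1=q depends on [0:p]
#2=u has no predecessor
#3=p depends on [1:q]
#4=q depends on [3:p]
#5=q depends on [4:q]
#6=t has no predecessor
#7=q depends on [5:q]
sources: [0:p, 2:u, 6:t]
N(rest) = Σ N(rest − s) over sources s of rest; N(one piece) = 1:
  size 1 → [2]=1  [6]=1  [7]=1
  size 2 → [2,6]=2  [2,7]=2  [5,7]=1  [6,7]=2
  size 3 → [2,5,7]=3  [2,6,7]=6  [4,5,7]=1  [5,6,7]=3
  size 4 → [2,4,5,7]=4  [2,5,6,7]=12  [3,4,5,7]=1  [4,5,6,7]=4
  size 5 → [1,3,4,5,7]=1  [2,3,4,5,7]=5  [2,4,5,6,7]=20  [3,4,5,6,7]=5
  size 6 → [0,1,3,4,5,7]=1  [1,2,3,4,5,7]=6  [1,3,4,5,6,7]=6  [2,3,4,5,6,7]=30
  first=0(p) contributes 42
  first=2(u) contributes 7
  first=6(t) contributes 7
|[w]| = 56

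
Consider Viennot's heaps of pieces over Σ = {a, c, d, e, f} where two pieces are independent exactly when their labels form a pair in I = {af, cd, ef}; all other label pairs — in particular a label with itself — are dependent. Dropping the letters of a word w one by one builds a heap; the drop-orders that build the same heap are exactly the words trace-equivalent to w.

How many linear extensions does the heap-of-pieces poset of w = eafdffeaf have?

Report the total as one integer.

30

piece 0:e — minimal
piece 1:a rests on {0:e}
piece 2:f — minimal
piece 3:d rests on {1:a, 2:f}
piece 4:f rests on {3:d}
piece 5:f rests on {4:f}
piece 6:e rests on {3:d}
piece 7:a rests on {6:e}
piece 8:f rests on {5:f}
minimal pieces: {0:e, 2:f}
ways to finish when only these pieces remain (= sum over removing one remaining piece with nothing left below it):
  1 left: {7}→1  {8}→1
  2 left: {5,8}→1  {6,7}→1  {7,8}→2
  3 left: {4,5,8}→1  {5,7,8}→3  {6,7,8}→3
  4 left: {4,5,7,8}→4  {5,6,7,8}→6
  5 left: {4,5,6,7,8}→10
  6 left: {3,4,5,6,7,8}→10
  7 left: {1,3,4,5,6,7,8}→10  {2,3,4,5,6,7,8}→10
  placing 0:e first → 20 extensions
  placing 2:f first → 10 extensions
total linear extensions = 30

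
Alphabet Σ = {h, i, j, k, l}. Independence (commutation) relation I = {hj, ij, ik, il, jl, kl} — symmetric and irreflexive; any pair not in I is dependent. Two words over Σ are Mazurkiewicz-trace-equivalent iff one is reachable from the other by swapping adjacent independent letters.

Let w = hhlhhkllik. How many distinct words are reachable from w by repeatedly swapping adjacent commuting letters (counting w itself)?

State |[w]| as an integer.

#0=h has no predecessor
#1=h depends on [0:h]
#2=l depends on [1:h]
#3=h depends on [2:l]
#4=h depends on [3:h]
#5=k depends on [4:h]
#6=l depends on [4:h]
#7=l depends on [6:l]
#8=i depends on [4:h]
#9=k depends on [5:k]
sources: [0:h]
N(rest) = Σ N(rest − s) over sources s of rest; N(one piece) = 1:
  size 1 → [7]=1  [8]=1  [9]=1
  size 2 → [5,9]=1  [6,7]=1  [7,8]=2  [7,9]=2  [8,9]=2
  size 3 → [5,7,9]=3  [5,8,9]=3  [6,7,8]=3  [6,7,9]=3  [7,8,9]=6
  size 4 → [5,6,7,9]=6  [5,7,8,9]=12  [6,7,8,9]=12
  size 5 → [5,6,7,8,9]=30
  size 6 → [4,5,6,7,8,9]=30
  size 7 → [3,4,5,6,7,8,9]=30
  size 8 → [2,3,4,5,6,7,8,9]=30
  first=0(h) contributes 30

30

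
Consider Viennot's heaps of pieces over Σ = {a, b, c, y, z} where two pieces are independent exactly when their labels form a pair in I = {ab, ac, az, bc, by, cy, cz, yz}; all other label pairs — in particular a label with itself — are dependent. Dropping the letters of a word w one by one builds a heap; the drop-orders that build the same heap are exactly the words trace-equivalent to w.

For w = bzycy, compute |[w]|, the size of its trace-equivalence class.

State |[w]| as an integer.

#0=b has no predecessor
#1=z depends on [0:b]
#2=y has no predecessor
#3=c has no predecessor
#4=y depends on [2:y]
sources: [0:b, 2:y, 3:c]
N(rest) = Σ N(rest − s) over sources s of rest; N(one piece) = 1:
  size 1 → [1]=1  [3]=1  [4]=1
  size 2 → [0,1]=1  [1,3]=2  [1,4]=2  [2,4]=1  [3,4]=2
  size 3 → [0,1,3]=3  [0,1,4]=3  [1,2,4]=3  [1,3,4]=6  [2,3,4]=3
  first=0(b) contributes 12
  first=2(y) contributes 12
  first=3(c) contributes 6
|[w]| = 30

30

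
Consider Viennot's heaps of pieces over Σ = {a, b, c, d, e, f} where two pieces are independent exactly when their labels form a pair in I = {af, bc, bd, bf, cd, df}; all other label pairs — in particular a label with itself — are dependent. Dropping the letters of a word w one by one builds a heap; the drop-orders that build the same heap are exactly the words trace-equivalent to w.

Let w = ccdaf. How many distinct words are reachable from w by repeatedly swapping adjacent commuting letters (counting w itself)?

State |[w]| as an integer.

7

#0=c has no predecessor
#1=c depends on [0:c]
#2=d has no predecessor
#3=a depends on [1:c, 2:d]
#4=f depends on [1:c]
sources: [0:c, 2:d]
N(rest) = Σ N(rest − s) over sources s of rest; N(one piece) = 1:
  size 1 → [3]=1  [4]=1
  size 2 → [2,3]=1  [3,4]=2
  size 3 → [1,3,4]=2  [2,3,4]=3
  first=0(c) contributes 5
  first=2(d) contributes 2
|[w]| = 7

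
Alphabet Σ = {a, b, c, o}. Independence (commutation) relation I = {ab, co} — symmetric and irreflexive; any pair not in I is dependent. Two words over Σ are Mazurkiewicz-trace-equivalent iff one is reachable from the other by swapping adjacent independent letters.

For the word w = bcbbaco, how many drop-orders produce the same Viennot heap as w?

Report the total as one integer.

6

drop 0:b onto floor
drop 1:c onto {0:b}
drop 2:b onto {1:c}
drop 3:b onto {2:b}
drop 4:a onto {1:c}
drop 5:c onto {3:b, 4:a}
drop 6:o onto {3:b, 4:a}
ground layer = {0:b}
drop-orders for the pieces not yet dropped (sum over which currently-grounded one goes next):
  1 to go: {5} 1  {6} 1
  2 to go: {5,6} 2
  3 to go: {3,5,6} 2  {4,5,6} 2
  4 to go: {2,3,5,6} 2  {3,4,5,6} 4
  5 to go: {2,3,4,5,6} 6
  if 0:b drops first: 6 orders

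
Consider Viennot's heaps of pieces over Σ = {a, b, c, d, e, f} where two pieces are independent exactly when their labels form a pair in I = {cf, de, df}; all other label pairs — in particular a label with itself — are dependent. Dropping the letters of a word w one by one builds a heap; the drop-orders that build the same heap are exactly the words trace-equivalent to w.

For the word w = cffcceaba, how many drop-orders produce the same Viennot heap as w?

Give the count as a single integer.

drop 0:c onto floor
drop 1:f onto floor
drop 2:f onto {1:f}
drop 3:c onto {0:c}
drop 4:c onto {3:c}
drop 5:e onto {2:f, 4:c}
drop 6:a onto {5:e}
drop 7:b onto {6:a}
drop 8:a onto {7:b}
ground layer = {0:c, 1:f}
drop-orders for the pieces not yet dropped (sum over which currently-grounded one goes next):
  1 to go: {8} 1
  2 to go: {7,8} 1
  3 to go: {6,7,8} 1
  4 to go: {5,6,7,8} 1
  5 to go: {2,5,6,7,8} 1  {4,5,6,7,8} 1
  6 to go: {1,2,5,6,7,8} 1  {2,4,5,6,7,8} 2  {3,4,5,6,7,8} 1
  7 to go: {0,3,4,5,6,7,8} 1  {1,2,4,5,6,7,8} 3  {2,3,4,5,6,7,8} 3
  if 0:c drops first: 6 orders
  if 1:f drops first: 4 orders
heap linearizations: 10

10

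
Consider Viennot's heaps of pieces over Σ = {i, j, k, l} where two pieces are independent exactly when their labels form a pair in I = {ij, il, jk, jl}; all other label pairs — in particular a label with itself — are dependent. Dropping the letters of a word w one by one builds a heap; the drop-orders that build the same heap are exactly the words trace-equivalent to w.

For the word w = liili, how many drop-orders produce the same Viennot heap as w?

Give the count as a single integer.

drop 0:l onto floor
drop 1:i onto floor
drop 2:i onto {1:i}
drop 3:l onto {0:l}
drop 4:i onto {2:i}
ground layer = {0:l, 1:i}
drop-orders for the pieces not yet dropped (sum over which currently-grounded one goes next):
  1 to go: {3} 1  {4} 1
  2 to go: {0,3} 1  {2,4} 1  {3,4} 2
  3 to go: {0,3,4} 3  {1,2,4} 1  {2,3,4} 3
  if 0:l drops first: 4 orders
  if 1:i drops first: 6 orders
heap linearizations: 10

10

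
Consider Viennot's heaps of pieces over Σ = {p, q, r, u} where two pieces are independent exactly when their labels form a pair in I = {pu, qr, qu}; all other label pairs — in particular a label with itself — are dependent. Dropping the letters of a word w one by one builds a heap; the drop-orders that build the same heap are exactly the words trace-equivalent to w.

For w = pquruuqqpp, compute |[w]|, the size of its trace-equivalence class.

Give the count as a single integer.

157

#0=p has no predecessor
#1=q depends on [0:p]
#2=u has no predecessor
#3=r depends on [0:p, 2:u]
#4=u depends on [3:r]
#5=u depends on [4:u]
#6=q depends on [1:q]
#7=q depends on [6:q]
#8=p depends on [3:r, 7:q]
#9=p depends on [8:p]
sources: [0:p, 2:u]
N(rest) = Σ N(rest − s) over sources s of rest; N(one piece) = 1:
  size 1 → [5]=1  [9]=1
  size 2 → [4,5]=1  [5,9]=2  [8,9]=1
  size 3 → [4,5,9]=3  [5,8,9]=3  [7,8,9]=1
  size 4 → [4,5,8,9]=6  [5,7,8,9]=4  [6,7,8,9]=1
  size 5 → [1,6,7,8,9]=1  [3,4,5,8,9]=6  [4,5,7,8,9]=10  [5,6,7,8,9]=5
  size 6 → [1,5,6,7,8,9]=6  [2,3,4,5,8,9]=6  [3,4,5,7,8,9]=16  [4,5,6,7,8,9]=15
  size 7 → [1,4,5,6,7,8,9]=21  [2,3,4,5,7,8,9]=22  [3,4,5,6,7,8,9]=31
  size 8 → [1,3,4,5,6,7,8,9]=52  [2,3,4,5,6,7,8,9]=53
  first=0(p) contributes 105
  first=2(u) contributes 52
|[w]| = 157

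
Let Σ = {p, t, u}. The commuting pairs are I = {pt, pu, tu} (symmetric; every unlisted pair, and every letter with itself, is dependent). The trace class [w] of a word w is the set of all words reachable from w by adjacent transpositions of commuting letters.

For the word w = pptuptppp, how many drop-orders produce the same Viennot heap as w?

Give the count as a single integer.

#0=p has no predecessor
#1=p depends on [0:p]
#2=t has no predecessor
#3=u has no predecessor
#4=p depends on [1:p]
#5=t depends on [2:t]
#6=p depends on [4:p]
#7=p depends on [6:p]
#8=p depends on [7:p]
sources: [0:p, 2:t, 3:u]
N(rest) = Σ N(rest − s) over sources s of rest; N(one piece) = 1:
  size 1 → [3]=1  [5]=1  [8]=1
  size 2 → [2,5]=1  [3,5]=2  [3,8]=2  [5,8]=2  [7,8]=1
  size 3 → [2,3,5]=3  [2,5,8]=3  [3,5,8]=6  [3,7,8]=3  [5,7,8]=3  [6,7,8]=1
  size 4 → [2,3,5,8]=12  [2,5,7,8]=6  [3,5,7,8]=12  [3,6,7,8]=4  [4,6,7,8]=1  [5,6,7,8]=4
  size 5 → [1,4,6,7,8]=1  [2,3,5,7,8]=30  [2,5,6,7,8]=10  [3,4,6,7,8]=5  [3,5,6,7,8]=20  [4,5,6,7,8]=5
  size 6 → [0,1,4,6,7,8]=1  [1,3,4,6,7,8]=6  [1,4,5,6,7,8]=6  [2,3,5,6,7,8]=60  [2,4,5,6,7,8]=15  [3,4,5,6,7,8]=30
  size 7 → [0,1,3,4,6,7,8]=7  [0,1,4,5,6,7,8]=7  [1,2,4,5,6,7,8]=21  [1,3,4,5,6,7,8]=42  [2,3,4,5,6,7,8]=105
  first=0(p) contributes 168
  first=2(t) contributes 56
  first=3(u) contributes 28
|[w]| = 252

252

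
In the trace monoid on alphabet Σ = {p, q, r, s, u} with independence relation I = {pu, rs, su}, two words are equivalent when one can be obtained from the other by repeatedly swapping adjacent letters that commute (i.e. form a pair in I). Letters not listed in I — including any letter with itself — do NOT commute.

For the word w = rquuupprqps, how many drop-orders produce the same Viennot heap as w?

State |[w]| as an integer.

piece 0:r — minimal
piece 1:q rests on {0:r}
piece 2:u rests on {1:q}
piece 3:u rests on {2:u}
piece 4:u rests on {3:u}
piece 5:p rests on {1:q}
piece 6:p rests on {5:p}
piece 7:r rests on {4:u, 6:p}
piece 8:q rests on {7:r}
piece 9:p rests on {8:q}
piece 10:s rests on {9:p}
minimal pieces: {0:r}
ways to finish when only these pieces remain (= sum over removing one remaining piece with nothing left below it):
  1 left: {10}→1
  2 left: {9,10}→1
  3 left: {8,9,10}→1
  4 left: {7,8,9,10}→1
  5 left: {4,7,8,9,10}→1  {6,7,8,9,10}→1
  6 left: {3,4,7,8,9,10}→1  {4,6,7,8,9,10}→2  {5,6,7,8,9,10}→1
  7 left: {2,3,4,7,8,9,10}→1  {3,4,6,7,8,9,10}→3  {4,5,6,7,8,9,10}→3
  8 left: {2,3,4,6,7,8,9,10}→4  {3,4,5,6,7,8,9,10}→6
  9 left: {2,3,4,5,6,7,8,9,10}→10
  placing 0:r first → 10 extensions

10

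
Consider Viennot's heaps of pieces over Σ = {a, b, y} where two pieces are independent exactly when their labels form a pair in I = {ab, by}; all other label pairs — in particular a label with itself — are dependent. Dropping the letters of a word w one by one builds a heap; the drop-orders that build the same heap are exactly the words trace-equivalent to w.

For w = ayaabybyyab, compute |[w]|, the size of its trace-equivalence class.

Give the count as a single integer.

piece 0:a — minimal
piece 1:y rests on {0:a}
piece 2:a rests on {1:y}
piece 3:a rests on {2:a}
piece 4:b — minimal
piece 5:y rests on {3:a}
piece 6:b rests on {4:b}
piece 7:y rests on {5:y}
piece 8:y rests on {7:y}
piece 9:a rests on {8:y}
piece 10:b rests on {6:b}
minimal pieces: {0:a, 4:b}
ways to finish when only these pieces remain (= sum over removing one remaining piece with nothing left below it):
  1 left: {9}→1  {10}→1
  2 left: {6,10}→1  {8,9}→1  {9,10}→2
  3 left: {4,6,10}→1  {6,9,10}→3  {7,8,9}→1  {8,9,10}→3
  4 left: {4,6,9,10}→4  {5,7,8,9}→1  {6,8,9,10}→6  {7,8,9,10}→4
  5 left: {3,5,7,8,9}→1  {4,6,8,9,10}→10  {5,7,8,9,10}→5  {6,7,8,9,10}→10
  6 left: {2,3,5,7,8,9}→1  {3,5,7,8,9,10}→6  {4,6,7,8,9,10}→20  {5,6,7,8,9,10}→15
  7 left: {1,2,3,5,7,8,9}→1  {2,3,5,7,8,9,10}→7  {3,5,6,7,8,9,10}→21  {4,5,6,7,8,9,10}→35
  8 left: {0,1,2,3,5,7,8,9}→1  {1,2,3,5,7,8,9,10}→8  {2,3,5,6,7,8,9,10}→28  {3,4,5,6,7,8,9,10}→56
  9 left: {0,1,2,3,5,7,8,9,10}→9  {1,2,3,5,6,7,8,9,10}→36  {2,3,4,5,6,7,8,9,10}→84
  placing 0:a first → 120 extensions
  placing 4:b first → 45 extensions
total linear extensions = 165

165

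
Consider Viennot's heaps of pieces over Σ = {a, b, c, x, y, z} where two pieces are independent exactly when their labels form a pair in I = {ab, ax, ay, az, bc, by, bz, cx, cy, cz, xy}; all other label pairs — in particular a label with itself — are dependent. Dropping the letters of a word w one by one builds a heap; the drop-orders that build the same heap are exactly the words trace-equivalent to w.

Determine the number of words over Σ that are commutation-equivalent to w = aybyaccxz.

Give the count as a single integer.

756

drop 0:a onto floor
drop 1:y onto floor
drop 2:b onto floor
drop 3:y onto {1:y}
drop 4:a onto {0:a}
drop 5:c onto {4:a}
drop 6:c onto {5:c}
drop 7:x onto {2:b}
drop 8:z onto {3:y, 7:x}
ground layer = {0:a, 1:y, 2:b}
drop-orders for the pieces not yet dropped (sum over which currently-grounded one goes next):
  1 to go: {6} 1  {8} 1
  2 to go: {3,8} 1  {5,6} 1  {6,8} 2  {7,8} 1
  3 to go: {1,3,8} 1  {2,7,8} 1  {3,6,8} 3  {3,7,8} 2  {4,5,6} 1  {5,6,8} 3  {6,7,8} 3
  4 to go: {0,4,5,6} 1  {1,3,6,8} 4  {1,3,7,8} 3  {2,3,7,8} 3  {2,6,7,8} 4  {3,5,6,8} 6  {3,6,7,8} 8  {4,5,6,8} 4  {5,6,7,8} 6
  5 to go: {0,4,5,6,8} 5  {1,2,3,7,8} 6  {1,3,5,6,8} 10  {1,3,6,7,8} 15  {2,3,6,7,8} 15  {2,5,6,7,8} 10  {3,4,5,6,8} 10  {3,5,6,7,8} 20  {4,5,6,7,8} 10
  6 to go: {0,3,4,5,6,8} 15  {0,4,5,6,7,8} 15  {1,2,3,6,7,8} 36  {1,3,4,5,6,8} 20  {1,3,5,6,7,8} 45  {2,3,5,6,7,8} 45  {2,4,5,6,7,8} 20  {3,4,5,6,7,8} 40
  7 to go: {0,1,3,4,5,6,8} 35  {0,2,4,5,6,7,8} 35  {0,3,4,5,6,7,8} 70  {1,2,3,5,6,7,8} 126  {1,3,4,5,6,7,8} 105  {2,3,4,5,6,7,8} 105
  if 0:a drops first: 336 orders
  if 1:y drops first: 210 orders
  if 2:b drops first: 210 orders
heap linearizations: 756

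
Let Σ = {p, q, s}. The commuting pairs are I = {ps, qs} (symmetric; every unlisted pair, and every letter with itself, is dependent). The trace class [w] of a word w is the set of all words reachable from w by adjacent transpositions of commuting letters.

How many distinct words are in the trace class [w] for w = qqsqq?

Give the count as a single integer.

#0=q has no predecessor
#1=q depends on [0:q]
#2=s has no predecessor
#3=q depends on [1:q]
#4=q depends on [3:q]
sources: [0:q, 2:s]
N(rest) = Σ N(rest − s) over sources s of rest; N(one piece) = 1:
  size 1 → [2]=1  [4]=1
  size 2 → [2,4]=2  [3,4]=1
  size 3 → [1,3,4]=1  [2,3,4]=3
  first=0(q) contributes 4
  first=2(s) contributes 1
|[w]| = 5

5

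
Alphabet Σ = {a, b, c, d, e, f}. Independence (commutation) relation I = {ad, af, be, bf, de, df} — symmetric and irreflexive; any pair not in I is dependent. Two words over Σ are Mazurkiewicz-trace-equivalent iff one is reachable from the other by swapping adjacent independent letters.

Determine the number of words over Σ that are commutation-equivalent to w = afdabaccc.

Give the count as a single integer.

18

drop 0:a onto floor
drop 1:f onto floor
drop 2:d onto floor
drop 3:a onto {0:a}
drop 4:b onto {2:d, 3:a}
drop 5:a onto {4:b}
drop 6:c onto {1:f, 5:a}
drop 7:c onto {6:c}
drop 8:c onto {7:c}
ground layer = {0:a, 1:f, 2:d}
drop-orders for the pieces not yet dropped (sum over which currently-grounded one goes next):
  1 to go: {8} 1
  2 to go: {7,8} 1
  3 to go: {6,7,8} 1
  4 to go: {1,6,7,8} 1  {5,6,7,8} 1
  5 to go: {1,5,6,7,8} 2  {4,5,6,7,8} 1
  6 to go: {1,4,5,6,7,8} 3  {2,4,5,6,7,8} 1  {3,4,5,6,7,8} 1
  7 to go: {0,3,4,5,6,7,8} 1  {1,2,4,5,6,7,8} 4  {1,3,4,5,6,7,8} 4  {2,3,4,5,6,7,8} 2
  if 0:a drops first: 10 orders
  if 1:f drops first: 3 orders
  if 2:d drops first: 5 orders
heap linearizations: 18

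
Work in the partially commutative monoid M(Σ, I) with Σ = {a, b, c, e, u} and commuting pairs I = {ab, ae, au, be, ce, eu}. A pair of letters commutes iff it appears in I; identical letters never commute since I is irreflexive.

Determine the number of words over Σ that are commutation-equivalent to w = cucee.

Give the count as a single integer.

10

0(c) covers ∅
1(u) covers 0:c
2(c) covers 1:u
3(e) covers ∅
4(e) covers 3:e
floor of heap: 0:c, 3:e
completions by unplaced set U, small U first (add the entries for U minus each lowest piece of U):
  |U|=1: {2}:1  {4}:1
  |U|=2: {1,2}:1  {2,4}:2  {3,4}:1
  |U|=3: {0,1,2}:1  {1,2,4}:3  {2,3,4}:3
  start at 0(c): 6
  start at 3(e): 4
sum over floor = 10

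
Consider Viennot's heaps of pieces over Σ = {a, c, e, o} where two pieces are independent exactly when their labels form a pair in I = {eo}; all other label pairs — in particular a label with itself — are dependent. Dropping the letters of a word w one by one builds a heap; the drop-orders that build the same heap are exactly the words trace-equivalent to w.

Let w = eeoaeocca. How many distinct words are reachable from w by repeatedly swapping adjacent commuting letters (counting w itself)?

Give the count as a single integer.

6

0(e) covers ∅
1(e) covers 0:e
2(o) covers ∅
3(a) covers 1:e, 2:o
4(e) covers 3:a
5(o) covers 3:a
6(c) covers 4:e, 5:o
7(c) covers 6:c
8(a) covers 7:c
floor of heap: 0:e, 2:o
completions by unplaced set U, small U first (add the entries for U minus each lowest piece of U):
  |U|=1: {8}:1
  |U|=2: {7,8}:1
  |U|=3: {6,7,8}:1
  |U|=4: {4,6,7,8}:1  {5,6,7,8}:1
  |U|=5: {4,5,6,7,8}:2
  |U|=6: {3,4,5,6,7,8}:2
  |U|=7: {1,3,4,5,6,7,8}:2  {2,3,4,5,6,7,8}:2
  start at 0(e): 4
  start at 2(o): 2
sum over floor = 6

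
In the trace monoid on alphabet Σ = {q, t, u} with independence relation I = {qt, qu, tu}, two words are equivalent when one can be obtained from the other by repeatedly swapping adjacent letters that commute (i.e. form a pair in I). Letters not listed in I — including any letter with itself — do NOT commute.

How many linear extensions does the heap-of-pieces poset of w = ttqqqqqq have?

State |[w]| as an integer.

drop 0:t onto floor
drop 1:t onto {0:t}
drop 2:q onto floor
drop 3:q onto {2:q}
drop 4:q onto {3:q}
drop 5:q onto {4:q}
drop 6:q onto {5:q}
drop 7:q onto {6:q}
ground layer = {0:t, 2:q}
drop-orders for the pieces not yet dropped (sum over which currently-grounded one goes next):
  1 to go: {1} 1  {7} 1
  2 to go: {0,1} 1  {1,7} 2  {6,7} 1
  3 to go: {0,1,7} 3  {1,6,7} 3  {5,6,7} 1
  4 to go: {0,1,6,7} 6  {1,5,6,7} 4  {4,5,6,7} 1
  5 to go: {0,1,5,6,7} 10  {1,4,5,6,7} 5  {3,4,5,6,7} 1
  6 to go: {0,1,4,5,6,7} 15  {1,3,4,5,6,7} 6  {2,3,4,5,6,7} 1
  if 0:t drops first: 7 orders
  if 2:q drops first: 21 orders
heap linearizations: 28

28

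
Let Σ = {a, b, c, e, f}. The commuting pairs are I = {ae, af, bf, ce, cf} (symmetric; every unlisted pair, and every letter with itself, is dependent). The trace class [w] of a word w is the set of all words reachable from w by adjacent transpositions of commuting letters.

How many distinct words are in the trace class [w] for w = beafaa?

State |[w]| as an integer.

10

drop 0:b onto floor
drop 1:e onto {0:b}
drop 2:a onto {0:b}
drop 3:f onto {1:e}
drop 4:a onto {2:a}
drop 5:a onto {4:a}
ground layer = {0:b}
drop-orders for the pieces not yet dropped (sum over which currently-grounded one goes next):
  1 to go: {3} 1  {5} 1
  2 to go: {1,3} 1  {3,5} 2  {4,5} 1
  3 to go: {1,3,5} 3  {2,4,5} 1  {3,4,5} 3
  4 to go: {1,3,4,5} 6  {2,3,4,5} 4
  if 0:b drops first: 10 orders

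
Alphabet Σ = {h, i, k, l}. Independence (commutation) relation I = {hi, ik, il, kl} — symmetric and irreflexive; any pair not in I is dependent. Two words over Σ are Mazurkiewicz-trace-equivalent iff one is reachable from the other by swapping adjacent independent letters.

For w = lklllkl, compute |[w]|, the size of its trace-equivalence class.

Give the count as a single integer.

21

drop 0:l onto floor
drop 1:k onto floor
drop 2:l onto {0:l}
drop 3:l onto {2:l}
drop 4:l onto {3:l}
drop 5:k onto {1:k}
drop 6:l onto {4:l}
ground layer = {0:l, 1:k}
drop-orders for the pieces not yet dropped (sum over which currently-grounded one goes next):
  1 to go: {5} 1  {6} 1
  2 to go: {1,5} 1  {4,6} 1  {5,6} 2
  3 to go: {1,5,6} 3  {3,4,6} 1  {4,5,6} 3
  4 to go: {1,4,5,6} 6  {2,3,4,6} 1  {3,4,5,6} 4
  5 to go: {0,2,3,4,6} 1  {1,3,4,5,6} 10  {2,3,4,5,6} 5
  if 0:l drops first: 15 orders
  if 1:k drops first: 6 orders
heap linearizations: 21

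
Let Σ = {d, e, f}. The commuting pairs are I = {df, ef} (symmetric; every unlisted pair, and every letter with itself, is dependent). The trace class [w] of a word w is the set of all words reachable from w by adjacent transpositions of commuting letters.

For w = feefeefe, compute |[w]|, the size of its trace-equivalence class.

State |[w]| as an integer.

piece 0:f — minimal
piece 1:e — minimal
piece 2:e rests on {1:e}
piece 3:f rests on {0:f}
piece 4:e rests on {2:e}
piece 5:e rests on {4:e}
piece 6:f rests on {3:f}
piece 7:e rests on {5:e}
minimal pieces: {0:f, 1:e}
ways to finish when only these pieces remain (= sum over removing one remaining piece with nothing left below it):
  1 left: {6}→1  {7}→1
  2 left: {3,6}→1  {5,7}→1  {6,7}→2
  3 left: {0,3,6}→1  {3,6,7}→3  {4,5,7}→1  {5,6,7}→3
  4 left: {0,3,6,7}→4  {2,4,5,7}→1  {3,5,6,7}→6  {4,5,6,7}→4
  5 left: {0,3,5,6,7}→10  {1,2,4,5,7}→1  {2,4,5,6,7}→5  {3,4,5,6,7}→10
  6 left: {0,3,4,5,6,7}→20  {1,2,4,5,6,7}→6  {2,3,4,5,6,7}→15
  placing 0:f first → 21 extensions
  placing 1:e first → 35 extensions
total linear extensions = 56

56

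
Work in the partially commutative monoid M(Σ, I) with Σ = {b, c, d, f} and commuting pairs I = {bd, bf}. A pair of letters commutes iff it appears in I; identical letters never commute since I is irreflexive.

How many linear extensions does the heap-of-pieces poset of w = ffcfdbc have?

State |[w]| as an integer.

3

0(f) covers ∅
1(f) covers 0:f
2(c) covers 1:f
3(f) covers 2:c
4(d) covers 3:f
5(b) covers 2:c
6(c) covers 4:d, 5:b
floor of heap: 0:f
completions by unplaced set U, small U first (add the entries for U minus each lowest piece of U):
  |U|=1: {6}:1
  |U|=2: {4,6}:1  {5,6}:1
  |U|=3: {3,4,6}:1  {4,5,6}:2
  |U|=4: {3,4,5,6}:3
  |U|=5: {2,3,4,5,6}:3
  start at 0(f): 3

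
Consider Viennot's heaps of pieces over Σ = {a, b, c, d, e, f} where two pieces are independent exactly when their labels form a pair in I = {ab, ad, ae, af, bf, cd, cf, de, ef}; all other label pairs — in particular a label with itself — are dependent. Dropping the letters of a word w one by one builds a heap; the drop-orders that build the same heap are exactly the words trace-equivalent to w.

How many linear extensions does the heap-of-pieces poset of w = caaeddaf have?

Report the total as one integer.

224

drop 0:c onto floor
drop 1:a onto {0:c}
drop 2:a onto {1:a}
drop 3:e onto {0:c}
drop 4:d onto floor
drop 5:d onto {4:d}
drop 6:a onto {2:a}
drop 7:f onto {5:d}
ground layer = {0:c, 4:d}
drop-orders for the pieces not yet dropped (sum over which currently-grounded one goes next):
  1 to go: {3} 1  {6} 1  {7} 1
  2 to go: {2,6} 1  {3,6} 2  {3,7} 2  {5,7} 1  {6,7} 2
  3 to go: {1,2,6} 1  {2,3,6} 3  {2,6,7} 3  {3,5,7} 3  {3,6,7} 6  {4,5,7} 1  {5,6,7} 3
  4 to go: {1,2,3,6} 4  {1,2,6,7} 4  {2,3,6,7} 12  {2,5,6,7} 6  {3,4,5,7} 4  {3,5,6,7} 12  {4,5,6,7} 4
  5 to go: {0,1,2,3,6} 4  {1,2,3,6,7} 20  {1,2,5,6,7} 10  {2,3,5,6,7} 30  {2,4,5,6,7} 10  {3,4,5,6,7} 20
  6 to go: {0,1,2,3,6,7} 24  {1,2,3,5,6,7} 60  {1,2,4,5,6,7} 20  {2,3,4,5,6,7} 60
  if 0:c drops first: 140 orders
  if 4:d drops first: 84 orders
heap linearizations: 224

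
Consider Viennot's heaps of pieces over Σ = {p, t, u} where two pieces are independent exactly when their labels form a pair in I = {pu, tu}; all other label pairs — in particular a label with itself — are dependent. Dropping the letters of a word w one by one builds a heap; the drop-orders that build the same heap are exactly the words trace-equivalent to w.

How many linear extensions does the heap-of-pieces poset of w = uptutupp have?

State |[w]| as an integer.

56

#0=u has no predecessor
#1=p has no predecessor
#2=t depends on [1:p]
#3=u depends on [0:u]
#4=t depends on [2:t]
#5=u depends on [3:u]
#6=p depends on [4:t]
#7=p depends on [6:p]
sources: [0:u, 1:p]
N(rest) = Σ N(rest − s) over sources s of rest; N(one piece) = 1:
  size 1 → [5]=1  [7]=1
  size 2 → [3,5]=1  [5,7]=2  [6,7]=1
  size 3 → [0,3,5]=1  [3,5,7]=3  [4,6,7]=1  [5,6,7]=3
  size 4 → [0,3,5,7]=4  [2,4,6,7]=1  [3,5,6,7]=6  [4,5,6,7]=4
  size 5 → [0,3,5,6,7]=10  [1,2,4,6,7]=1  [2,4,5,6,7]=5  [3,4,5,6,7]=10
  size 6 → [0,3,4,5,6,7]=20  [1,2,4,5,6,7]=6  [2,3,4,5,6,7]=15
  first=0(u) contributes 21
  first=1(p) contributes 35
|[w]| = 56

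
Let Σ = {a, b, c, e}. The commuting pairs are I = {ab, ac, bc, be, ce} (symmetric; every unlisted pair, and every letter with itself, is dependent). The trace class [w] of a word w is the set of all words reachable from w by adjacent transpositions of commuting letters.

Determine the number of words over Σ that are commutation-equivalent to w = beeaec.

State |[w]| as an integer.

30

drop 0:b onto floor
drop 1:e onto floor
drop 2:e onto {1:e}
drop 3:a onto {2:e}
drop 4:e onto {3:a}
drop 5:c onto floor
ground layer = {0:b, 1:e, 5:c}
drop-orders for the pieces not yet dropped (sum over which currently-grounded one goes next):
  1 to go: {0} 1  {4} 1  {5} 1
  2 to go: {0,4} 2  {0,5} 2  {3,4} 1  {4,5} 2
  3 to go: {0,3,4} 3  {0,4,5} 6  {2,3,4} 1  {3,4,5} 3
  4 to go: {0,2,3,4} 4  {0,3,4,5} 12  {1,2,3,4} 1  {2,3,4,5} 4
  if 0:b drops first: 5 orders
  if 1:e drops first: 20 orders
  if 5:c drops first: 5 orders
heap linearizations: 30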